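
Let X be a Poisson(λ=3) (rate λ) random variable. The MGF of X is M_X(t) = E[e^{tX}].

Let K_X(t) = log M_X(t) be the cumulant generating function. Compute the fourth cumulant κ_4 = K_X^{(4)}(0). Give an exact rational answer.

κ_4 = D^4[K](0) = 3

M_X(t) = e^(3*e^(t) - 3)
K_X(t) = log M_X(t) = 3*e^(t) - 3
D^4[K](t) = 3*e^(t)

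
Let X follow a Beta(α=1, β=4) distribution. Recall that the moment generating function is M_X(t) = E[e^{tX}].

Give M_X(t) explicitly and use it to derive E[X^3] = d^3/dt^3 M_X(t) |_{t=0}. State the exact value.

E[X^3] = M′′′(0) = 1/35

M_X(t) = ₁F₁(1; 5; t)
M′(t) = ₁F₁(2; 6; t)/5
M′′(t) = ₁F₁(3; 7; t)/15
M′′′(t) = ₁F₁(4; 8; t)/35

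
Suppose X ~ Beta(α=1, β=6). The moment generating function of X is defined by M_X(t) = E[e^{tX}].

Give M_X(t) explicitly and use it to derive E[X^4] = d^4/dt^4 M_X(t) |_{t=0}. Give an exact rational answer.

E[X^4] = d^4M/dt^4 |_{t=0} = 1/210

M_X(t) = ₁F₁(1; 7; t)
dM/dt = ₁F₁(2; 8; t)/7
d^2M/dt^2 = ₁F₁(3; 9; t)/28
d^3M/dt^3 = ₁F₁(4; 10; t)/84
d^4M/dt^4 = ₁F₁(5; 11; t)/210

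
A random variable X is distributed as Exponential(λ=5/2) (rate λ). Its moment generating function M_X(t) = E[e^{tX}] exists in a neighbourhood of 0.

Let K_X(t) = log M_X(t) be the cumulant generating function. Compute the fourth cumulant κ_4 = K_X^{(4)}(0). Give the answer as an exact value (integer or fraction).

κ_4 = D^4[K](0) = 96/625

M_X(t) = 5/(2*(5/2 - t))
K_X(t) = log M_X(t) = -log(5/2 - t) - log(2) + log(5)
D^4[K](t) = 96/(16*t^4 - 160*t^3 + 600*t^2 - 1000*t + 625)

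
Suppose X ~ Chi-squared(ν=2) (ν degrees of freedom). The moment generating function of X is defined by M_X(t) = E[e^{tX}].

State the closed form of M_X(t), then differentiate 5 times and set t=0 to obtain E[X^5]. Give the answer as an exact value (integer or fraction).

E[X^5] = M^(5)(0) = 3840

M_X(t) = 1/(1 - 2*t)
M^(5)(t) = 3840/(64*t^6 - 192*t^5 + 240*t^4 - 160*t^3 + 60*t^2 - 12*t + 1)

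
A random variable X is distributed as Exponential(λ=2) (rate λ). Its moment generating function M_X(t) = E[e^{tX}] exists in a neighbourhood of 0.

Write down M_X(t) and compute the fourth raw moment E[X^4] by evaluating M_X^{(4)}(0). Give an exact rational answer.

M_X(t) = 2/(2 - t)
D^4[M](t) = -48/(t^5 - 10*t^4 + 40*t^3 - 80*t^2 + 80*t - 32)

E[X^4] = D^4[M](0) = 3/2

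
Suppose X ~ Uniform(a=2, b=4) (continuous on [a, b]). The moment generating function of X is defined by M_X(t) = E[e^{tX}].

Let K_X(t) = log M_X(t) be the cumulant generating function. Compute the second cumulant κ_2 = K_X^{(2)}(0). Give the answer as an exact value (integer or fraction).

M_X(t) = (e^(4*t) - e^(2*t))/(2*t)
K_X(t) = log M_X(t) = -log(t) + log(e^(4*t) - e^(2*t)) - log(2)
D^2[K](t) = (-4*t^2*e^(2*t) + e^(4*t) - 2*e^(2*t) + 1)/(t^2*e^(4*t) - 2*t^2*e^(2*t) + t^2)

κ_2 = D^2[K](0) = 1/3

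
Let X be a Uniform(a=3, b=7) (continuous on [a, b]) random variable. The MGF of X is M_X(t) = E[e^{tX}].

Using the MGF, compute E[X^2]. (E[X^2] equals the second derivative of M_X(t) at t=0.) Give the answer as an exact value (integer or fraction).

E[X^2] = M′′(0) = 79/3

M_X(t) = (e^(7*t) - e^(3*t))/(4*t)
M′(t) = (7*t*e^(7*t) - 3*t*e^(3*t) - e^(7*t) + e^(3*t))/(4*t^2)
M′′(t) = (49*t^2*e^(7*t) - 9*t^2*e^(3*t) - 14*t*e^(7*t) + 6*t*e^(3*t) + 2*e^(7*t) - 2*e^(3*t))/(4*t^3)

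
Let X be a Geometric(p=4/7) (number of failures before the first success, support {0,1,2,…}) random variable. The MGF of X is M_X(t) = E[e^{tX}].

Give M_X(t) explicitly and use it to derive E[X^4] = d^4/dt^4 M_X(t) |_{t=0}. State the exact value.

M_X(t) = 4/(7*(1 - 3*e^(t)/7))
M^(4)(t) = (-324*e^(4*t) - 8316*e^(3*t) - 19404*e^(2*t) - 4116*e^(t))/(243*e^(5*t) - 2835*e^(4*t) + 13230*e^(3*t) - 30870*e^(2*t) + 36015*e^(t) - 16807)

E[X^4] = M^(4)(0) = 1005/32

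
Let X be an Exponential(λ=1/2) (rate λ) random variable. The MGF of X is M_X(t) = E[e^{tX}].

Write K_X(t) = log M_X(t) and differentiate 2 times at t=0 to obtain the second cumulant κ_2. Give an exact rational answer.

M_X(t) = 1/(2*(1/2 - t))
K_X(t) = log M_X(t) = -log(1/2 - t) - log(2)
K′(t) = -2/(2*t - 1)
K′′(t) = 4/(4*t^2 - 4*t + 1)

κ_2 = K′′(0) = 4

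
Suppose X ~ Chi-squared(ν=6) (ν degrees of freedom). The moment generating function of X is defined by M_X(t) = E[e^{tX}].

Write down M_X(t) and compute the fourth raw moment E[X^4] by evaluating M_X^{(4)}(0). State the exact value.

M_X(t) = (1 - 2*t)^(-3)
D^4[M](t) = -5760/(128*t^7 - 448*t^6 + 672*t^5 - 560*t^4 + 280*t^3 - 84*t^2 + 14*t - 1)

E[X^4] = D^4[M](0) = 5760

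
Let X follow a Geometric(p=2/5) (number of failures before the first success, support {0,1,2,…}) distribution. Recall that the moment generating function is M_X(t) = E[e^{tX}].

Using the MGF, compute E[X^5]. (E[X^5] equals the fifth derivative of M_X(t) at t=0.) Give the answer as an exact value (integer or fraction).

E[X^5] = M′′′′′(0) = 5403/2

M_X(t) = 2/(5*(1 - 3*e^(t)/5))
M′(t) = 6*e^(t)/(9*e^(2*t) - 30*e^(t) + 25)
M′′(t) = (-18*e^(2*t) - 30*e^(t))/(27*e^(3*t) - 135*e^(2*t) + 225*e^(t) - 125)
M′′′(t) = (54*e^(3*t) + 360*e^(2*t) + 150*e^(t))/(81*e^(4*t) - 540*e^(3*t) + 1350*e^(2*t) - 1500*e^(t) + 625)
M′′′′(t) = (-162*e^(4*t) - 2970*e^(3*t) - 4950*e^(2*t) - 750*e^(t))/(243*e^(5*t) - 2025*e^(4*t) + 6750*e^(3*t) - 11250*e^(2*t) + 9375*e^(t) - 3125)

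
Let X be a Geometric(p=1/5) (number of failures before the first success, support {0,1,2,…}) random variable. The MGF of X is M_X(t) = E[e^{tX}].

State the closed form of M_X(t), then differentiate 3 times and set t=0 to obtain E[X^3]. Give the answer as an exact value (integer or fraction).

E[X^3] = d^3M/dt^3 |_{t=0} = 484

M_X(t) = 1/(5*(1 - 4*e^(t)/5))
dM/dt = 4*e^(t)/(16*e^(2*t) - 40*e^(t) + 25)
d^2M/dt^2 = (-16*e^(2*t) - 20*e^(t))/(64*e^(3*t) - 240*e^(2*t) + 300*e^(t) - 125)
d^3M/dt^3 = (64*e^(3*t) + 320*e^(2*t) + 100*e^(t))/(256*e^(4*t) - 1280*e^(3*t) + 2400*e^(2*t) - 2000*e^(t) + 625)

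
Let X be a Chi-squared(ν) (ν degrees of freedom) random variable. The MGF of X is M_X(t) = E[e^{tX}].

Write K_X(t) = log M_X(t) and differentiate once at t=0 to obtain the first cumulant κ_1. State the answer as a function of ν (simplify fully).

M_X(t) = (1 - 2*t)^(-ν/2)
K_X(t) = log M_X(t) = -ν*log(1 - 2*t)/2
D[K](t) = -ν/(2*t - 1)

κ_1 = D[K](0) = ν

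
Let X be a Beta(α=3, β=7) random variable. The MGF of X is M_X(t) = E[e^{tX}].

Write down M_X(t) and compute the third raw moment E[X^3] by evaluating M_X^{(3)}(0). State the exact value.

M_X(t) = ₁F₁(3; 10; t)
dM/dt = 3*₁F₁(4; 11; t)/10
d^2M/dt^2 = 6*₁F₁(5; 12; t)/55
d^3M/dt^3 = ₁F₁(6; 13; t)/22

E[X^3] = d^3M/dt^3 |_{t=0} = 1/22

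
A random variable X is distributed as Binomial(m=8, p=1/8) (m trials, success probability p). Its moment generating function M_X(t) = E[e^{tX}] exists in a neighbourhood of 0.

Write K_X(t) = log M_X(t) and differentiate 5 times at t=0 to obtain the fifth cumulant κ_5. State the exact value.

κ_5 = d^5K/dt^5 |_{t=0} = -105/512

M_X(t) = (e^(t)/8 + 7/8)^8
K_X(t) = log M_X(t) = 8*log(e^(t)/8 + 7/8)
dK/dt = 8*e^(t)/(e^(t) + 7)
d^2K/dt^2 = 56*e^(t)/(e^(2*t) + 14*e^(t) + 49)
d^3K/dt^3 = (-56*e^(2*t) + 392*e^(t))/(e^(3*t) + 21*e^(2*t) + 147*e^(t) + 343)
d^4K/dt^4 = (56*e^(3*t) - 1568*e^(2*t) + 2744*e^(t))/(e^(4*t) + 28*e^(3*t) + 294*e^(2*t) + 1372*e^(t) + 2401)
d^5K/dt^5 = (-56*e^(4*t) + 4312*e^(3*t) - 30184*e^(2*t) + 19208*e^(t))/(e^(5*t) + 35*e^(4*t) + 490*e^(3*t) + 3430*e^(2*t) + 12005*e^(t) + 16807)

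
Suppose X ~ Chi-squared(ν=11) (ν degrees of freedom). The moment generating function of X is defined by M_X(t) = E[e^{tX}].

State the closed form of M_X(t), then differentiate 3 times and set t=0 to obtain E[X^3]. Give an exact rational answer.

M_X(t) = (1 - 2*t)^(-11/2)
dM/dt = 11/(64*t^6*√(1 - 2*t) - 192*t^5*√(1 - 2*t) + 240*t^4*√(1 - 2*t) - 160*t^3*√(1 - 2*t) + 60*t^2*√(1 - 2*t) - 12*t*√(1 - 2*t) + √(1 - 2*t))
d^2M/dt^2 = -143/(128*t^7*√(1 - 2*t) - 448*t^6*√(1 - 2*t) + 672*t^5*√(1 - 2*t) - 560*t^4*√(1 - 2*t) + 280*t^3*√(1 - 2*t) - 84*t^2*√(1 - 2*t) + 14*t*√(1 - 2*t) - √(1 - 2*t))

E[X^3] = d^3M/dt^3 |_{t=0} = 2145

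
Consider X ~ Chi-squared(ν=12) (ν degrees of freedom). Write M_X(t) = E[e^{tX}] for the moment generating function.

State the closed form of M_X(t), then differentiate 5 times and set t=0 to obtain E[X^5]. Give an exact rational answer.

E[X^5] = D^5[M](0) = 967680

M_X(t) = (1 - 2*t)^(-6)
D^5[M](t) = -967680/(2048*t^11 - 11264*t^10 + 28160*t^9 - 42240*t^8 + 42240*t^7 - 29568*t^6 + 14784*t^5 - 5280*t^4 + 1320*t^3 - 220*t^2 + 22*t - 1)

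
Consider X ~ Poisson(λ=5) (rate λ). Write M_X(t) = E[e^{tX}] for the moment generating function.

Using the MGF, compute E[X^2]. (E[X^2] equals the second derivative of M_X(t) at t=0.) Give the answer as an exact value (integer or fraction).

E[X^2] = d^2M/dt^2 |_{t=0} = 30

M_X(t) = e^(5*e^(t) - 5)
dM/dt = 5*e^(-5)*e^(t)*e^(5*e^(t))
d^2M/dt^2 = (25*e^(2*t)*e^(5*e^(t)) + 5*e^(t)*e^(5*e^(t)))*e^(-5)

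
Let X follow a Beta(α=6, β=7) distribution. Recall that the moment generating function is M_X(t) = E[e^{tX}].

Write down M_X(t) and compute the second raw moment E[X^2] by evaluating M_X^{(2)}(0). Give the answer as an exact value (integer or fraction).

E[X^2] = D^2[M](0) = 3/13

M_X(t) = ₁F₁(6; 13; t)
D^2[M](t) = 3*₁F₁(8; 15; t)/13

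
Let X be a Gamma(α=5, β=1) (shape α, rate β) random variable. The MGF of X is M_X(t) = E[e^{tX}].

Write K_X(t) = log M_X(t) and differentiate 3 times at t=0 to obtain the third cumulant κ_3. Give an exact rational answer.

κ_3 = K′′′(0) = 10

M_X(t) = (1 - t)^(-5)
K_X(t) = log M_X(t) = -5*log(1 - t)
K′(t) = -5/(t - 1)
K′′(t) = 5/(t^2 - 2*t + 1)
K′′′(t) = -10/(t^3 - 3*t^2 + 3*t - 1)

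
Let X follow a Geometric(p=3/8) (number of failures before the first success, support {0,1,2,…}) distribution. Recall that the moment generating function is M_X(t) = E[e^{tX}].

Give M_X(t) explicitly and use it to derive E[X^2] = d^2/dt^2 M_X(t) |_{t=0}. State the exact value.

E[X^2] = M^(2)(0) = 65/9

M_X(t) = 3/(8*(1 - 5*e^(t)/8))
M^(2)(t) = (-75*e^(2*t) - 120*e^(t))/(125*e^(3*t) - 600*e^(2*t) + 960*e^(t) - 512)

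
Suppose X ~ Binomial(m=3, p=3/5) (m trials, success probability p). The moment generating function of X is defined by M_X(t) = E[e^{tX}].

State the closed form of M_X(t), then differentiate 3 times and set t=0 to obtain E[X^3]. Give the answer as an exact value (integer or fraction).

E[X^3] = D^3[M](0) = 1197/125

M_X(t) = (3*e^(t)/5 + 2/5)^3
D^3[M](t) = 729*e^(3*t)/125 + 432*e^(2*t)/125 + 36*e^(t)/125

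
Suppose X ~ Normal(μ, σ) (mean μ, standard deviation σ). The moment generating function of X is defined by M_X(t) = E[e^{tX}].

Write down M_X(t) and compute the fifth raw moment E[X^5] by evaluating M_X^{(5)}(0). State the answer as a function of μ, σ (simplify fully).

E[X^5] = M′′′′′(0) = μ*(μ^4 + 10*μ^2*σ^2 + 15*σ^4)

M_X(t) = e^(μ*t + σ^2*t^2/2)
M′(t) = μ*e^(μ*t)*e^(σ^2*t^2/2) + σ^2*t*e^(μ*t)*e^(σ^2*t^2/2)
M′′(t) = μ^2*e^(μ*t)*e^(σ^2*t^2/2) + 2*μ*σ^2*t*e^(μ*t)*e^(σ^2*t^2/2) + σ^4*t^2*e^(μ*t)*e^(σ^2*t^2/2) + σ^2*e^(μ*t)*e^(σ^2*t^2/2)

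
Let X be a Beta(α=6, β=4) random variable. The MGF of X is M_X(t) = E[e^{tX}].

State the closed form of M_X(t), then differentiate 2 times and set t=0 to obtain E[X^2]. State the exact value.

M_X(t) = ₁F₁(6; 10; t)
M′(t) = 3*₁F₁(7; 11; t)/5
M′′(t) = 21*₁F₁(8; 12; t)/55

E[X^2] = M′′(0) = 21/55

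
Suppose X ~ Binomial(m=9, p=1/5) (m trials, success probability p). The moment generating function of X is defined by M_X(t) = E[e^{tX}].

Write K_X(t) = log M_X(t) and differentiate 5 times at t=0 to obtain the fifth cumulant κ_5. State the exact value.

M_X(t) = (e^(t)/5 + 4/5)^9
K_X(t) = log M_X(t) = 9*log(e^(t)/5 + 4/5)
K^(5)(t) = (-36*e^(4*t) + 1584*e^(3*t) - 6336*e^(2*t) + 2304*e^(t))/(e^(5*t) + 20*e^(4*t) + 160*e^(3*t) + 640*e^(2*t) + 1280*e^(t) + 1024)

κ_5 = K^(5)(0) = -2484/3125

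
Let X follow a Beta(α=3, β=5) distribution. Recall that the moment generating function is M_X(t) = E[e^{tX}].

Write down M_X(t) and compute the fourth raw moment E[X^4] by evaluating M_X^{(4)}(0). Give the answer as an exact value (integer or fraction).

M_X(t) = ₁F₁(3; 8; t)
D^4[M](t) = ₁F₁(7; 12; t)/22

E[X^4] = D^4[M](0) = 1/22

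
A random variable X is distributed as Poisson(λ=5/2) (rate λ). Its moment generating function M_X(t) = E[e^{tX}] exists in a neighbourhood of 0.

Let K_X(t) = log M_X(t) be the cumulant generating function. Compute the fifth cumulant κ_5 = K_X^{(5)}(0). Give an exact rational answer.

κ_5 = K^(5)(0) = 5/2

M_X(t) = e^(5*e^(t)/2 - 5/2)
K_X(t) = log M_X(t) = 5*e^(t)/2 - 5/2
K^(5)(t) = 5*e^(t)/2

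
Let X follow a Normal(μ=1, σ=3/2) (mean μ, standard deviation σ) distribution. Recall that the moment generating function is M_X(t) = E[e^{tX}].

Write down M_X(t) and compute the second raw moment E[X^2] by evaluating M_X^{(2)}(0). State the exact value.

M_X(t) = e^(9*t^2/8 + t)
dM/dt = 9*t*e^(t)*e^(9*t^2/8)/4 + e^(t)*e^(9*t^2/8)
d^2M/dt^2 = 81*t^2*e^(t)*e^(9*t^2/8)/16 + 9*t*e^(t)*e^(9*t^2/8)/2 + 13*e^(t)*e^(9*t^2/8)/4

E[X^2] = d^2M/dt^2 |_{t=0} = 13/4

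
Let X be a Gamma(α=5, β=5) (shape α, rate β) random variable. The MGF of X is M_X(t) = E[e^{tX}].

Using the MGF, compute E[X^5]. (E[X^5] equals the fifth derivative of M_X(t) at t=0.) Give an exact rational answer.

E[X^5] = M^(5)(0) = 3024/625

M_X(t) = 3125/(5 - t)^5
M^(5)(t) = 47250000/(t^10 - 50*t^9 + 1125*t^8 - 15000*t^7 + 131250*t^6 - 787500*t^5 + 3281250*t^4 - 9375000*t^3 + 17578125*t^2 - 19531250*t + 9765625)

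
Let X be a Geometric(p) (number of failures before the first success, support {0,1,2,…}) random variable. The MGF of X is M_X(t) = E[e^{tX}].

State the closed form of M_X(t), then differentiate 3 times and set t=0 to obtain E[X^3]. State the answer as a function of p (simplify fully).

M_X(t) = p/(-(1 - p)*e^(t) + 1)

E[X^3] = M^(3)(0) = -1 + 7/p - 12/p^2 + 6/p^3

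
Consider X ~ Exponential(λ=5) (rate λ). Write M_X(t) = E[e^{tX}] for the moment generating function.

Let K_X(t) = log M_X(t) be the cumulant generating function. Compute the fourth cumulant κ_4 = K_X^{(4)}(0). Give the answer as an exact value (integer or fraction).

κ_4 = d^4K/dt^4 |_{t=0} = 6/625

M_X(t) = 5/(5 - t)
K_X(t) = log M_X(t) = -log(5 - t) + log(5)
dK/dt = -1/(t - 5)
d^2K/dt^2 = 1/(t^2 - 10*t + 25)
d^3K/dt^3 = -2/(t^3 - 15*t^2 + 75*t - 125)
d^4K/dt^4 = 6/(t^4 - 20*t^3 + 150*t^2 - 500*t + 625)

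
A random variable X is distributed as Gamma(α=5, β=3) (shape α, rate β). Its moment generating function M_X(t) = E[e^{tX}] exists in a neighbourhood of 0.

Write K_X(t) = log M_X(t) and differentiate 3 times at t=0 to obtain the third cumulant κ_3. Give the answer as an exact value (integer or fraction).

M_X(t) = 243/(3 - t)^5
K_X(t) = log M_X(t) = -5*log(3 - t) + 5*log(3)
dK/dt = -5/(t - 3)
d^2K/dt^2 = 5/(t^2 - 6*t + 9)
d^3K/dt^3 = -10/(t^3 - 9*t^2 + 27*t - 27)

κ_3 = d^3K/dt^3 |_{t=0} = 10/27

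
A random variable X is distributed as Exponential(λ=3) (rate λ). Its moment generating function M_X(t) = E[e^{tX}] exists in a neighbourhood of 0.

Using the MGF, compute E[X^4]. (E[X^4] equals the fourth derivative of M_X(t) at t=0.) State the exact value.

M_X(t) = 3/(3 - t)
M′(t) = 3/(t^2 - 6*t + 9)
M′′(t) = -6/(t^3 - 9*t^2 + 27*t - 27)
M′′′(t) = 18/(t^4 - 12*t^3 + 54*t^2 - 108*t + 81)
M′′′′(t) = -72/(t^5 - 15*t^4 + 90*t^3 - 270*t^2 + 405*t - 243)

E[X^4] = M′′′′(0) = 8/27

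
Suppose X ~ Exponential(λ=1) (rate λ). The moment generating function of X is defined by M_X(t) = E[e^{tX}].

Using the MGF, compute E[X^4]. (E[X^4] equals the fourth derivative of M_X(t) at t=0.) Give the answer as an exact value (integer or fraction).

E[X^4] = D^4[M](0) = 24

M_X(t) = 1/(1 - t)
D^4[M](t) = -24/(t^5 - 5*t^4 + 10*t^3 - 10*t^2 + 5*t - 1)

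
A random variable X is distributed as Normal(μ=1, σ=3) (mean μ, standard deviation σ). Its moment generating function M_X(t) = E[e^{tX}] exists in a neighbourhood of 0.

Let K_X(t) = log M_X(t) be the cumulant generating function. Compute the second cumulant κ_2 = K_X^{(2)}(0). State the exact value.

M_X(t) = e^(9*t^2/2 + t)
K_X(t) = log M_X(t) = 9*t^2/2 + t
D^2[K](t) = 9

κ_2 = D^2[K](0) = 9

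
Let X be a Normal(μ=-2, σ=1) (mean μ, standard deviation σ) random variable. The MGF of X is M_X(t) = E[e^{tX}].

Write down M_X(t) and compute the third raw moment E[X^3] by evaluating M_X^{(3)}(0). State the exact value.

M_X(t) = e^(t^2/2 - 2*t)
M′(t) = t*e^(-2*t)*e^(t^2/2) - 2*e^(-2*t)*e^(t^2/2)
M′′(t) = (t^2*e^(t^2/2) - 4*t*e^(t^2/2) + 5*e^(t^2/2))*e^(-2*t)
M′′′(t) = (t^3*e^(t^2/2) - 6*t^2*e^(t^2/2) + 15*t*e^(t^2/2) - 14*e^(t^2/2))*e^(-2*t)

E[X^3] = M′′′(0) = -14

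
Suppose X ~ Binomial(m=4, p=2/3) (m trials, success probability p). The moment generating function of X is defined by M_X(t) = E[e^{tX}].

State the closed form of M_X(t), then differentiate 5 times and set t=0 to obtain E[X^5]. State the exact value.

E[X^5] = d^5M/dt^5 |_{t=0} = 8312/27

M_X(t) = (2*e^(t)/3 + 1/3)^4
dM/dt = 64*e^(4*t)/81 + 32*e^(3*t)/27 + 16*e^(2*t)/27 + 8*e^(t)/81
d^2M/dt^2 = 256*e^(4*t)/81 + 32*e^(3*t)/9 + 32*e^(2*t)/27 + 8*e^(t)/81
d^3M/dt^3 = 1024*e^(4*t)/81 + 32*e^(3*t)/3 + 64*e^(2*t)/27 + 8*e^(t)/81
d^4M/dt^4 = 4096*e^(4*t)/81 + 32*e^(3*t) + 128*e^(2*t)/27 + 8*e^(t)/81
d^5M/dt^5 = 16384*e^(4*t)/81 + 96*e^(3*t) + 256*e^(2*t)/27 + 8*e^(t)/81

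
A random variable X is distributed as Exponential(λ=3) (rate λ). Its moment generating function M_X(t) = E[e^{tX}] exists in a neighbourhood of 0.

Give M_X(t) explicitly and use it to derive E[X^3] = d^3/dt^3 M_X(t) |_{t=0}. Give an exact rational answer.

M_X(t) = 3/(3 - t)
dM/dt = 3/(t^2 - 6*t + 9)
d^2M/dt^2 = -6/(t^3 - 9*t^2 + 27*t - 27)
d^3M/dt^3 = 18/(t^4 - 12*t^3 + 54*t^2 - 108*t + 81)

E[X^3] = d^3M/dt^3 |_{t=0} = 2/9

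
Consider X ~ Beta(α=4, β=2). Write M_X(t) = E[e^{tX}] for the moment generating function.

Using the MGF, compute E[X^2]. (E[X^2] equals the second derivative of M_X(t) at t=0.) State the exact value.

E[X^2] = M^(2)(0) = 10/21

M_X(t) = ₁F₁(4; 6; t)
M^(2)(t) = 10*₁F₁(6; 8; t)/21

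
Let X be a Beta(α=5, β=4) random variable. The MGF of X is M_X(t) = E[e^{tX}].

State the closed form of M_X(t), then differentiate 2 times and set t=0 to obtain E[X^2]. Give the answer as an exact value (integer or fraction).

M_X(t) = ₁F₁(5; 9; t)
D^2[M](t) = ₁F₁(7; 11; t)/3

E[X^2] = D^2[M](0) = 1/3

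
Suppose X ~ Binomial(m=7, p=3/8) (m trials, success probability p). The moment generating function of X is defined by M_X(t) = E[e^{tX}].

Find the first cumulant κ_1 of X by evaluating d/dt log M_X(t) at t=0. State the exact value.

M_X(t) = (3*e^(t)/8 + 5/8)^7
K_X(t) = log M_X(t) = 7*log(3*e^(t)/8 + 5/8)
K′(t) = 21*e^(t)/(3*e^(t) + 5)

κ_1 = K′(0) = 21/8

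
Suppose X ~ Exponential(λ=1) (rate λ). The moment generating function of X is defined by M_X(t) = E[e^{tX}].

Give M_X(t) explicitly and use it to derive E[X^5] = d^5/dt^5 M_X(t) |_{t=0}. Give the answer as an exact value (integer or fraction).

E[X^5] = M^(5)(0) = 120

M_X(t) = 1/(1 - t)
M^(5)(t) = 120/(t^6 - 6*t^5 + 15*t^4 - 20*t^3 + 15*t^2 - 6*t + 1)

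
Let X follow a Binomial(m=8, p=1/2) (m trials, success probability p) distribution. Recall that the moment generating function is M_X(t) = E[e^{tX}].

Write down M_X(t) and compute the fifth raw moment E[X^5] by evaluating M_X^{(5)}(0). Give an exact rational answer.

M_X(t) = (e^(t)/2 + 1/2)^8
M′(t) = e^(8*t)/32 + 7*e^(7*t)/32 + 21*e^(6*t)/32 + 35*e^(5*t)/32 + 35*e^(4*t)/32 + 21*e^(3*t)/32 + 7*e^(2*t)/32 + e^(t)/32
M′′(t) = e^(8*t)/4 + 49*e^(7*t)/32 + 63*e^(6*t)/16 + 175*e^(5*t)/32 + 35*e^(4*t)/8 + 63*e^(3*t)/32 + 7*e^(2*t)/16 + e^(t)/32
M′′′(t) = 2*e^(8*t) + 343*e^(7*t)/32 + 189*e^(6*t)/8 + 875*e^(5*t)/32 + 35*e^(4*t)/2 + 189*e^(3*t)/32 + 7*e^(2*t)/8 + e^(t)/32
M′′′′(t) = 16*e^(8*t) + 2401*e^(7*t)/32 + 567*e^(6*t)/4 + 4375*e^(5*t)/32 + 70*e^(4*t) + 567*e^(3*t)/32 + 7*e^(2*t)/4 + e^(t)/32
M′′′′′(t) = 128*e^(8*t) + 16807*e^(7*t)/32 + 1701*e^(6*t)/2 + 21875*e^(5*t)/32 + 280*e^(4*t) + 1701*e^(3*t)/32 + 7*e^(2*t)/2 + e^(t)/32

E[X^5] = M′′′′′(0) = 2524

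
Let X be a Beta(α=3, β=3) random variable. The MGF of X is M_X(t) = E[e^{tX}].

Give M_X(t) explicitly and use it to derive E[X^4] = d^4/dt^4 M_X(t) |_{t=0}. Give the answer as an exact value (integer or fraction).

M_X(t) = ₁F₁(3; 6; t)
dM/dt = ₁F₁(4; 7; t)/2
d^2M/dt^2 = 2*₁F₁(5; 8; t)/7
d^3M/dt^3 = 5*₁F₁(6; 9; t)/28
d^4M/dt^4 = 5*₁F₁(7; 10; t)/42

E[X^4] = d^4M/dt^4 |_{t=0} = 5/42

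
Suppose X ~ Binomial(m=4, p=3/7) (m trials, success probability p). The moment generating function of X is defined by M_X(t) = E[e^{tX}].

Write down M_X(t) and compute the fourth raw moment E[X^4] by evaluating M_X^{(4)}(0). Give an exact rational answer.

E[X^4] = d^4M/dt^4 |_{t=0} = 70320/2401

M_X(t) = (3*e^(t)/7 + 4/7)^4
dM/dt = 324*e^(4*t)/2401 + 1296*e^(3*t)/2401 + 1728*e^(2*t)/2401 + 768*e^(t)/2401
d^2M/dt^2 = 1296*e^(4*t)/2401 + 3888*e^(3*t)/2401 + 3456*e^(2*t)/2401 + 768*e^(t)/2401
d^3M/dt^3 = 5184*e^(4*t)/2401 + 11664*e^(3*t)/2401 + 6912*e^(2*t)/2401 + 768*e^(t)/2401
d^4M/dt^4 = 20736*e^(4*t)/2401 + 34992*e^(3*t)/2401 + 13824*e^(2*t)/2401 + 768*e^(t)/2401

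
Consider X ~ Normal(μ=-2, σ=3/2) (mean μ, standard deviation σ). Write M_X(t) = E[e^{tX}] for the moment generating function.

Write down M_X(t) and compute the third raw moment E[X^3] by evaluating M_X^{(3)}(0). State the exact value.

M_X(t) = e^(9*t^2/8 - 2*t)
dM/dt = 9*t*e^(-2*t)*e^(9*t^2/8)/4 - 2*e^(-2*t)*e^(9*t^2/8)
d^2M/dt^2 = (81*t^2*e^(9*t^2/8) - 144*t*e^(9*t^2/8) + 100*e^(9*t^2/8))*e^(-2*t)/16
d^3M/dt^3 = (729*t^3*e^(9*t^2/8) - 1944*t^2*e^(9*t^2/8) + 2700*t*e^(9*t^2/8) - 1376*e^(9*t^2/8))*e^(-2*t)/64

E[X^3] = d^3M/dt^3 |_{t=0} = -43/2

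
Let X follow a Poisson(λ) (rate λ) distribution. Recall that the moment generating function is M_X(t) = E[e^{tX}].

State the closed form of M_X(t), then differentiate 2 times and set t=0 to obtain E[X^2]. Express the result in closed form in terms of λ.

M_X(t) = e^(λ*(e^(t) - 1))
M^(2)(t) = (λ^2*e^(2*t)*e^(λ*e^(t)) + λ*e^(t)*e^(λ*e^(t)))*e^(-λ)

E[X^2] = M^(2)(0) = λ*(λ + 1)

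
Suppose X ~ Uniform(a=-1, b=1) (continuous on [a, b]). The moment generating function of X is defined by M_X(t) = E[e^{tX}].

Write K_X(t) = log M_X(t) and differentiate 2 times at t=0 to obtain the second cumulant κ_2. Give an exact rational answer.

M_X(t) = (e^(t) - e^(-t))/(2*t)
K_X(t) = log M_X(t) = -log(t) + log(e^(t) - e^(-t)) - log(2)
D^2[K](t) = (-4*t^2*e^(2*t) + e^(4*t) - 2*e^(2*t) + 1)/(t^2*e^(4*t) - 2*t^2*e^(2*t) + t^2)

κ_2 = D^2[K](0) = 1/3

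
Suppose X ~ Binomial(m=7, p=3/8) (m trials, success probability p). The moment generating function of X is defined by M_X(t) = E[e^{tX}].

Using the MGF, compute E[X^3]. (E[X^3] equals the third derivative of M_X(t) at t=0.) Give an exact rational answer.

M_X(t) = (3*e^(t)/8 + 5/8)^7

E[X^3] = M′′′(0) = 8043/256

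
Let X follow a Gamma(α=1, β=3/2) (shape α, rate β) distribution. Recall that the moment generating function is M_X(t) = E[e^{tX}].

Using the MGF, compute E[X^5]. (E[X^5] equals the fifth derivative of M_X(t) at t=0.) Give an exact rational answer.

E[X^5] = M^(5)(0) = 1280/81

M_X(t) = 3/(2*(3/2 - t))
M^(5)(t) = 11520/(64*t^6 - 576*t^5 + 2160*t^4 - 4320*t^3 + 4860*t^2 - 2916*t + 729)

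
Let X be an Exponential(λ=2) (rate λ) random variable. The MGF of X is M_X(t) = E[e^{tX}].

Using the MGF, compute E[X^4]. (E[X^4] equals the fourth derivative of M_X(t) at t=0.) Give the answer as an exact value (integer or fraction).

E[X^4] = M^(4)(0) = 3/2

M_X(t) = 2/(2 - t)
M^(4)(t) = -48/(t^5 - 10*t^4 + 40*t^3 - 80*t^2 + 80*t - 32)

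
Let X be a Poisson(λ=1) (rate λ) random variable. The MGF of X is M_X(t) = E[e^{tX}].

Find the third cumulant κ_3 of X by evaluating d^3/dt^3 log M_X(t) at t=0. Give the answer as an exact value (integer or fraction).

κ_3 = K′′′(0) = 1

M_X(t) = e^(e^(t) - 1)
K_X(t) = log M_X(t) = e^(t) - 1
K′(t) = e^(t)
K′′(t) = e^(t)
K′′′(t) = e^(t)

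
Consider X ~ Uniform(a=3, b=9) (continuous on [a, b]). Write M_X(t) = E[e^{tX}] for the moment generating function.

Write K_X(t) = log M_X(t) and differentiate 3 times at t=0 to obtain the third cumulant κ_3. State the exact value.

κ_3 = D^3[K](0) = 0

M_X(t) = (e^(9*t) - e^(3*t))/(6*t)
K_X(t) = log M_X(t) = -log(t) + log(e^(9*t) - e^(3*t)) - log(6)
D^3[K](t) = (216*t^3*e^(12*t) + 216*t^3*e^(6*t) - 2*e^(18*t) + 6*e^(12*t) - 6*e^(6*t) + 2)/(t^3*e^(18*t) - 3*t^3*e^(12*t) + 3*t^3*e^(6*t) - t^3)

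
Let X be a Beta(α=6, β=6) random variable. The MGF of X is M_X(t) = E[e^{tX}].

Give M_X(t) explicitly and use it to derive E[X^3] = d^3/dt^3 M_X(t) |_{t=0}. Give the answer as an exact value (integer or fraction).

E[X^3] = M′′′(0) = 2/13

M_X(t) = ₁F₁(6; 12; t)
M′(t) = ₁F₁(7; 13; t)/2
M′′(t) = 7*₁F₁(8; 14; t)/26
M′′′(t) = 2*₁F₁(9; 15; t)/13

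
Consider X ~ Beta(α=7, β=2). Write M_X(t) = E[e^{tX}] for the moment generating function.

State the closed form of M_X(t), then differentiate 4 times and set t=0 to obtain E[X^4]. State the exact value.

E[X^4] = D^4[M](0) = 14/33

M_X(t) = ₁F₁(7; 9; t)
D^4[M](t) = 14*₁F₁(11; 13; t)/33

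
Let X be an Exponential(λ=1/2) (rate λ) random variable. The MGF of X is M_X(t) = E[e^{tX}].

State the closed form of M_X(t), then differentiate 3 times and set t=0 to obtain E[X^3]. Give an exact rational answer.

M_X(t) = 1/(2*(1/2 - t))
M^(3)(t) = 48/(16*t^4 - 32*t^3 + 24*t^2 - 8*t + 1)

E[X^3] = M^(3)(0) = 48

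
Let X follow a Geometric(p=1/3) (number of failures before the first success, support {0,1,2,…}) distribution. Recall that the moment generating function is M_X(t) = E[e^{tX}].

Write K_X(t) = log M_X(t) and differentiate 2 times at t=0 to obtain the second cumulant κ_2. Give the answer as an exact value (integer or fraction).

M_X(t) = 1/(3*(1 - 2*e^(t)/3))
K_X(t) = log M_X(t) = -log(1 - 2*e^(t)/3) - log(3)
K′(t) = -2*e^(t)/(2*e^(t) - 3)
K′′(t) = 6*e^(t)/(4*e^(2*t) - 12*e^(t) + 9)

κ_2 = K′′(0) = 6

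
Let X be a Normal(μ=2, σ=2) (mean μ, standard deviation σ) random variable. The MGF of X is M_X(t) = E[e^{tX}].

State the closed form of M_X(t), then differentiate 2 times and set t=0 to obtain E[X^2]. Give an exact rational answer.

E[X^2] = M′′(0) = 8

M_X(t) = e^(2*t^2 + 2*t)
M′(t) = 4*t*e^(2*t)*e^(2*t^2) + 2*e^(2*t)*e^(2*t^2)
M′′(t) = 16*t^2*e^(2*t)*e^(2*t^2) + 16*t*e^(2*t)*e^(2*t^2) + 8*e^(2*t)*e^(2*t^2)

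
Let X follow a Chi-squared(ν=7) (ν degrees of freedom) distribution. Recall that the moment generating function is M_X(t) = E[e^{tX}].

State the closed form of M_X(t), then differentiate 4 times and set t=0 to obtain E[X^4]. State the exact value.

M_X(t) = (1 - 2*t)^(-7/2)

E[X^4] = D^4[M](0) = 9009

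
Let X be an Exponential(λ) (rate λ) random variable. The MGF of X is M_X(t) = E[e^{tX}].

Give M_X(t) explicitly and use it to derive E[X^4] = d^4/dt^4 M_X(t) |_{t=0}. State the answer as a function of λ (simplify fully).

M_X(t) = λ/(λ - t)
dM/dt = λ/(λ^2 - 2*λ*t + t^2)
d^2M/dt^2 = -2*λ/(-λ^3 + 3*λ^2*t - 3*λ*t^2 + t^3)
d^3M/dt^3 = 6*λ/(λ^4 - 4*λ^3*t + 6*λ^2*t^2 - 4*λ*t^3 + t^4)
d^4M/dt^4 = -24*λ/(-λ^5 + 5*λ^4*t - 10*λ^3*t^2 + 10*λ^2*t^3 - 5*λ*t^4 + t^5)

E[X^4] = d^4M/dt^4 |_{t=0} = 24/λ^4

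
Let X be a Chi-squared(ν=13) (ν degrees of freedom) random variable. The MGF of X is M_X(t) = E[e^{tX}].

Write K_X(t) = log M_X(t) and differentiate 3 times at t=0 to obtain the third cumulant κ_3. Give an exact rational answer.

M_X(t) = (1 - 2*t)^(-13/2)
K_X(t) = log M_X(t) = -13*log(1 - 2*t)/2
D^3[K](t) = -104/(8*t^3 - 12*t^2 + 6*t - 1)

κ_3 = D^3[K](0) = 104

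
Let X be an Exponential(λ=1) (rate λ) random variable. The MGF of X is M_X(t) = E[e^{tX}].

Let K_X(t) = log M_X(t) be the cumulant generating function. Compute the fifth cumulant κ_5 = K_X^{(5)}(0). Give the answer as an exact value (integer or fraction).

M_X(t) = 1/(1 - t)
K_X(t) = log M_X(t) = -log(1 - t)
K^(5)(t) = -24/(t^5 - 5*t^4 + 10*t^3 - 10*t^2 + 5*t - 1)

κ_5 = K^(5)(0) = 24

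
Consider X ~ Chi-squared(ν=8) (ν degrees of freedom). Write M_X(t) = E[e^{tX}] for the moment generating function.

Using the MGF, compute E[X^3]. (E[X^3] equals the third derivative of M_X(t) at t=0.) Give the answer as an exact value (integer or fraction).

M_X(t) = (1 - 2*t)^(-4)
dM/dt = -8/(32*t^5 - 80*t^4 + 80*t^3 - 40*t^2 + 10*t - 1)
d^2M/dt^2 = 80/(64*t^6 - 192*t^5 + 240*t^4 - 160*t^3 + 60*t^2 - 12*t + 1)
d^3M/dt^3 = -960/(128*t^7 - 448*t^6 + 672*t^5 - 560*t^4 + 280*t^3 - 84*t^2 + 14*t - 1)

E[X^3] = d^3M/dt^3 |_{t=0} = 960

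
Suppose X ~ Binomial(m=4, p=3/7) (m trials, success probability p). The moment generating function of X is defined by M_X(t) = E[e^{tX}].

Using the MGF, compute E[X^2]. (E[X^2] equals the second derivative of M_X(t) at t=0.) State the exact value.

E[X^2] = D^2[M](0) = 192/49

M_X(t) = (3*e^(t)/7 + 4/7)^4
D^2[M](t) = 1296*e^(4*t)/2401 + 3888*e^(3*t)/2401 + 3456*e^(2*t)/2401 + 768*e^(t)/2401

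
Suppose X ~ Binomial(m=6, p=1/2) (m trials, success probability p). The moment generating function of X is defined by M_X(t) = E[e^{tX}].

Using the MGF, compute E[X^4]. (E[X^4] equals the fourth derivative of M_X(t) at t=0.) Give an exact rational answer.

M_X(t) = (e^(t)/2 + 1/2)^6
dM/dt = 3*e^(6*t)/32 + 15*e^(5*t)/32 + 15*e^(4*t)/16 + 15*e^(3*t)/16 + 15*e^(2*t)/32 + 3*e^(t)/32
d^2M/dt^2 = 9*e^(6*t)/16 + 75*e^(5*t)/32 + 15*e^(4*t)/4 + 45*e^(3*t)/16 + 15*e^(2*t)/16 + 3*e^(t)/32
d^3M/dt^3 = 27*e^(6*t)/8 + 375*e^(5*t)/32 + 15*e^(4*t) + 135*e^(3*t)/16 + 15*e^(2*t)/8 + 3*e^(t)/32
d^4M/dt^4 = 81*e^(6*t)/4 + 1875*e^(5*t)/32 + 60*e^(4*t) + 405*e^(3*t)/16 + 15*e^(2*t)/4 + 3*e^(t)/32

E[X^4] = d^4M/dt^4 |_{t=0} = 168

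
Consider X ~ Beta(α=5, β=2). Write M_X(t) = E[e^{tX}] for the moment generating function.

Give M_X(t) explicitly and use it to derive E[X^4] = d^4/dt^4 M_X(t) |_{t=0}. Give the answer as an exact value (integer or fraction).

E[X^4] = D^4[M](0) = 1/3

M_X(t) = ₁F₁(5; 7; t)
D^4[M](t) = ₁F₁(9; 11; t)/3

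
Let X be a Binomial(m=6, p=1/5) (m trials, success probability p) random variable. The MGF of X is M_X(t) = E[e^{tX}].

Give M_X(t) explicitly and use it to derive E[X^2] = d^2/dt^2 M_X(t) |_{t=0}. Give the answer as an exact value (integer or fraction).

E[X^2] = M′′(0) = 12/5

M_X(t) = (e^(t)/5 + 4/5)^6
M′(t) = 6*e^(6*t)/15625 + 24*e^(5*t)/3125 + 192*e^(4*t)/3125 + 768*e^(3*t)/3125 + 1536*e^(2*t)/3125 + 6144*e^(t)/15625
M′′(t) = 36*e^(6*t)/15625 + 24*e^(5*t)/625 + 768*e^(4*t)/3125 + 2304*e^(3*t)/3125 + 3072*e^(2*t)/3125 + 6144*e^(t)/15625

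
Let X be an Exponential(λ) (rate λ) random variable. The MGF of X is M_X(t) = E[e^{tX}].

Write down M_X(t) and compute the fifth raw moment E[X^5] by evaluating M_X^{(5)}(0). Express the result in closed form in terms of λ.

M_X(t) = λ/(λ - t)
dM/dt = λ/(λ^2 - 2*λ*t + t^2)
d^2M/dt^2 = -2*λ/(-λ^3 + 3*λ^2*t - 3*λ*t^2 + t^3)
d^3M/dt^3 = 6*λ/(λ^4 - 4*λ^3*t + 6*λ^2*t^2 - 4*λ*t^3 + t^4)
d^4M/dt^4 = -24*λ/(-λ^5 + 5*λ^4*t - 10*λ^3*t^2 + 10*λ^2*t^3 - 5*λ*t^4 + t^5)
d^5M/dt^5 = 120*λ/(λ^6 - 6*λ^5*t + 15*λ^4*t^2 - 20*λ^3*t^3 + 15*λ^2*t^4 - 6*λ*t^5 + t^6)

E[X^5] = d^5M/dt^5 |_{t=0} = 120/λ^5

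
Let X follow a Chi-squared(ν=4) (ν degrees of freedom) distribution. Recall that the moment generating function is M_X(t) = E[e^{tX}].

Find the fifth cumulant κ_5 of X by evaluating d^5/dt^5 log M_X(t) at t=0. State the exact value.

κ_5 = d^5K/dt^5 |_{t=0} = 1536

M_X(t) = (1 - 2*t)^(-2)
K_X(t) = log M_X(t) = -2*log(1 - 2*t)
dK/dt = -4/(2*t - 1)
d^2K/dt^2 = 8/(4*t^2 - 4*t + 1)
d^3K/dt^3 = -32/(8*t^3 - 12*t^2 + 6*t - 1)
d^4K/dt^4 = 192/(16*t^4 - 32*t^3 + 24*t^2 - 8*t + 1)
d^5K/dt^5 = -1536/(32*t^5 - 80*t^4 + 80*t^3 - 40*t^2 + 10*t - 1)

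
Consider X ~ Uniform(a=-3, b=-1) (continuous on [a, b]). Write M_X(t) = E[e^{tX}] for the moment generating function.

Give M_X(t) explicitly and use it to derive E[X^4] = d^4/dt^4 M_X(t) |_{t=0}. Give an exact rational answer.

E[X^4] = d^4M/dt^4 |_{t=0} = 121/5

M_X(t) = (e^(-t) - e^(-3*t))/(2*t)
dM/dt = (-t*e^(2*t) + 3*t - e^(2*t) + 1)*e^(-3*t)/(2*t^2)
d^2M/dt^2 = (t^2*e^(2*t) - 9*t^2 + 2*t*e^(2*t) - 6*t + 2*e^(2*t) - 2)*e^(-3*t)/(2*t^3)
d^3M/dt^3 = (-t^3*e^(2*t) + 27*t^3 - 3*t^2*e^(2*t) + 27*t^2 - 6*t*e^(2*t) + 18*t - 6*e^(2*t) + 6)*e^(-3*t)/(2*t^4)
d^4M/dt^4 = (t^4*e^(2*t) - 81*t^4 + 4*t^3*e^(2*t) - 108*t^3 + 12*t^2*e^(2*t) - 108*t^2 + 24*t*e^(2*t) - 72*t + 24*e^(2*t) - 24)*e^(-3*t)/(2*t^5)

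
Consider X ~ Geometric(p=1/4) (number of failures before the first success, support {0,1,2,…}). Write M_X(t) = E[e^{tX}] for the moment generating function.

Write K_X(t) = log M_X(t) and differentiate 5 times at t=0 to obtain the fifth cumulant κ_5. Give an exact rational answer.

M_X(t) = 1/(4*(1 - 3*e^(t)/4))
K_X(t) = log M_X(t) = -log(1 - 3*e^(t)/4) - 2*log(2)
D^5[K](t) = (-324*e^(4*t) - 4752*e^(3*t) - 6336*e^(2*t) - 768*e^(t))/(243*e^(5*t) - 1620*e^(4*t) + 4320*e^(3*t) - 5760*e^(2*t) + 3840*e^(t) - 1024)

κ_5 = D^5[K](0) = 12180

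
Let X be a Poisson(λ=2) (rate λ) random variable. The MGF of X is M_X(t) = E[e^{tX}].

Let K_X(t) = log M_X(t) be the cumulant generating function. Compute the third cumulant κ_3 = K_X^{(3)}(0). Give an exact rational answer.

κ_3 = d^3K/dt^3 |_{t=0} = 2

M_X(t) = e^(2*e^(t) - 2)
K_X(t) = log M_X(t) = 2*e^(t) - 2
dK/dt = 2*e^(t)
d^2K/dt^2 = 2*e^(t)
d^3K/dt^3 = 2*e^(t)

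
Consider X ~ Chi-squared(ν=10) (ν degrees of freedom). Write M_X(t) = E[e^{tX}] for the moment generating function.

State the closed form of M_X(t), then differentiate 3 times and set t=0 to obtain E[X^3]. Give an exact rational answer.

E[X^3] = d^3M/dt^3 |_{t=0} = 1680

M_X(t) = (1 - 2*t)^(-5)
dM/dt = 10/(64*t^6 - 192*t^5 + 240*t^4 - 160*t^3 + 60*t^2 - 12*t + 1)
d^2M/dt^2 = -120/(128*t^7 - 448*t^6 + 672*t^5 - 560*t^4 + 280*t^3 - 84*t^2 + 14*t - 1)
d^3M/dt^3 = 1680/(256*t^8 - 1024*t^7 + 1792*t^6 - 1792*t^5 + 1120*t^4 - 448*t^3 + 112*t^2 - 16*t + 1)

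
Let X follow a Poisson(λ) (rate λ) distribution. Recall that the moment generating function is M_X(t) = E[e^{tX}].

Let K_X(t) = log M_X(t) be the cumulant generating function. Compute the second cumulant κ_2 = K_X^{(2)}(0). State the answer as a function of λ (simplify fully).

M_X(t) = e^(λ*(e^(t) - 1))
K_X(t) = log M_X(t) = λ*(e^(t) - 1)
D^2[K](t) = λ*e^(t)

κ_2 = D^2[K](0) = λ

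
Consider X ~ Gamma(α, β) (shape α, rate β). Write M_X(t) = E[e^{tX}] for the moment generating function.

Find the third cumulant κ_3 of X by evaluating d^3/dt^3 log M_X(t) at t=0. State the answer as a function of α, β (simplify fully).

κ_3 = K′′′(0) = 2*α/β^3

M_X(t) = (β/(β - t))^α
K_X(t) = log M_X(t) = α*(log(β) - log(β - t))
K′(t) = -α/(-β + t)
K′′(t) = α/(β^2 - 2*β*t + t^2)
K′′′(t) = -2*α/(-β^3 + 3*β^2*t - 3*β*t^2 + t^3)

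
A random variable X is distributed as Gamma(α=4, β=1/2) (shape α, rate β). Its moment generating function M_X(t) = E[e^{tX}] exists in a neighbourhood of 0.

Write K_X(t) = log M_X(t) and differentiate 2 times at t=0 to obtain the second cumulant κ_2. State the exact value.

κ_2 = K′′(0) = 16

M_X(t) = 1/(16*(1/2 - t)^4)
K_X(t) = log M_X(t) = -4*log(1/2 - t) - 4*log(2)
K′(t) = -8/(2*t - 1)
K′′(t) = 16/(4*t^2 - 4*t + 1)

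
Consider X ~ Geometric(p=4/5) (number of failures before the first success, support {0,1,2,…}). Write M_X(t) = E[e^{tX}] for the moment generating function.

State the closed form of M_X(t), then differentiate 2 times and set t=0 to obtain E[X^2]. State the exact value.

E[X^2] = M′′(0) = 3/8

M_X(t) = 4/(5*(1 - e^(t)/5))
M′(t) = 4*e^(t)/(e^(2*t) - 10*e^(t) + 25)
M′′(t) = (-4*e^(2*t) - 20*e^(t))/(e^(3*t) - 15*e^(2*t) + 75*e^(t) - 125)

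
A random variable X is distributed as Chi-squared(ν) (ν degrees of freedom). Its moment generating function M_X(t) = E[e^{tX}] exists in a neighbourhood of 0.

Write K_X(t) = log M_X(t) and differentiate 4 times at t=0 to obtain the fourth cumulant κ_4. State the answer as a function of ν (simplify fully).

κ_4 = d^4K/dt^4 |_{t=0} = 48*ν

M_X(t) = (1 - 2*t)^(-ν/2)
K_X(t) = log M_X(t) = -ν*log(1 - 2*t)/2
dK/dt = -ν/(2*t - 1)
d^2K/dt^2 = 2*ν/(4*t^2 - 4*t + 1)
d^3K/dt^3 = -8*ν/(8*t^3 - 12*t^2 + 6*t - 1)
d^4K/dt^4 = 48*ν/(16*t^4 - 32*t^3 + 24*t^2 - 8*t + 1)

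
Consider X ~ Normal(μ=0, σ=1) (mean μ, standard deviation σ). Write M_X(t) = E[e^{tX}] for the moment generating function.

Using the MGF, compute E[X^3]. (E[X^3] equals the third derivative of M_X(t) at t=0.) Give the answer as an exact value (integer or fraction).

M_X(t) = e^(t^2/2)
dM/dt = t*e^(t^2/2)
d^2M/dt^2 = t^2*e^(t^2/2) + e^(t^2/2)
d^3M/dt^3 = t^3*e^(t^2/2) + 3*t*e^(t^2/2)

E[X^3] = d^3M/dt^3 |_{t=0} = 0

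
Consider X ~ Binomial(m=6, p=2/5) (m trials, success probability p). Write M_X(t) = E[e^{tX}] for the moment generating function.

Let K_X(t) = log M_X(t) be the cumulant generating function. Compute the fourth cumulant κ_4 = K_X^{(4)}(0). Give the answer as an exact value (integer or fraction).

M_X(t) = (2*e^(t)/5 + 3/5)^6
K_X(t) = log M_X(t) = 6*log(2*e^(t)/5 + 3/5)
D^4[K](t) = (144*e^(3*t) - 864*e^(2*t) + 324*e^(t))/(16*e^(4*t) + 96*e^(3*t) + 216*e^(2*t) + 216*e^(t) + 81)

κ_4 = D^4[K](0) = -396/625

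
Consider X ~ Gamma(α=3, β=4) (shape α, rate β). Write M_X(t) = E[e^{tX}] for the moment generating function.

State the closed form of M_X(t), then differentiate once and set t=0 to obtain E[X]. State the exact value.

M_X(t) = 64/(4 - t)^3
M′(t) = 192/(t^4 - 16*t^3 + 96*t^2 - 256*t + 256)

E[X] = M′(0) = 3/4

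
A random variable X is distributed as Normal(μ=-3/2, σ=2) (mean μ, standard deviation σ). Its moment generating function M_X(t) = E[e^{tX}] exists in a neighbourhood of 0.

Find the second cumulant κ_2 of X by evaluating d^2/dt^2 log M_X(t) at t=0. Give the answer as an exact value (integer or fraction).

M_X(t) = e^(2*t^2 - 3*t/2)
K_X(t) = log M_X(t) = 2*t^2 - 3*t/2
D^2[K](t) = 4

κ_2 = D^2[K](0) = 4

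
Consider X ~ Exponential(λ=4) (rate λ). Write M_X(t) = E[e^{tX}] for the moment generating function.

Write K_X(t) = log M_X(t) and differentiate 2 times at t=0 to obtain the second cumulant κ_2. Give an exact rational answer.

M_X(t) = 4/(4 - t)
K_X(t) = log M_X(t) = -log(4 - t) + 2*log(2)
dK/dt = -1/(t - 4)
d^2K/dt^2 = 1/(t^2 - 8*t + 16)

κ_2 = d^2K/dt^2 |_{t=0} = 1/16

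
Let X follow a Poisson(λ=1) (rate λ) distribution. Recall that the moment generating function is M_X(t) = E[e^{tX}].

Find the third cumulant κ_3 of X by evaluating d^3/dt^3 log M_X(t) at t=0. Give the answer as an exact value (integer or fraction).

κ_3 = d^3K/dt^3 |_{t=0} = 1

M_X(t) = e^(e^(t) - 1)
K_X(t) = log M_X(t) = e^(t) - 1
dK/dt = e^(t)
d^2K/dt^2 = e^(t)
d^3K/dt^3 = e^(t)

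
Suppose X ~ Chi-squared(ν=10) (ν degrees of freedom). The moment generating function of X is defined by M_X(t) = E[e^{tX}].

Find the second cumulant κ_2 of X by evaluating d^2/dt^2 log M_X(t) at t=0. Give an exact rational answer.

M_X(t) = (1 - 2*t)^(-5)
K_X(t) = log M_X(t) = -5*log(1 - 2*t)
K^(2)(t) = 20/(4*t^2 - 4*t + 1)

κ_2 = K^(2)(0) = 20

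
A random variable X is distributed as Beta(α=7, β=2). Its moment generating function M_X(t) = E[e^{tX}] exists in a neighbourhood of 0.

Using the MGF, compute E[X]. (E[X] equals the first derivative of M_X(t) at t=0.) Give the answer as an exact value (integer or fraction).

E[X] = M′(0) = 7/9

M_X(t) = ₁F₁(7; 9; t)
M′(t) = 7*₁F₁(8; 10; t)/9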